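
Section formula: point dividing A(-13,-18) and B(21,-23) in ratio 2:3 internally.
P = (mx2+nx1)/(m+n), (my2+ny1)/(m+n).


Px = (2*21 + 3*(-13))/5 = 3/5 = 0.6000
Py = (2*(-23) + 3*(-18))/5 = -100/5 = -20.0000

P = (0.6000, -20.0000)


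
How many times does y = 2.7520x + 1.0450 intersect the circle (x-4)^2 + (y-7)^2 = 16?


Substitute y = 2.7520x + 1.0450: (x-4)^2 + (2.7520x+1.0450-7)^2 = 16
Expand to Ax^2 + Bx + C = 0, where b-k = -5.955
A = 1+m^2 = 8.573504
B = 2(m(b-k) - h) = 2(2.7520*(-5.955) - 4) = -40.77632
C = h^2 + (b-k)^2 - r^2 = 16 + 35.462025 - 16 = 35.462025
disc = B^2-4AC = 1662.7083 - 1216.1353 = 446.5730
disc > 0

2 intersection points


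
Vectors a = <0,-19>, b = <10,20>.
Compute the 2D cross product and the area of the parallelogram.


cross = 0*20 + 19*10 = 0 + 190 = 190
Parallelogram area = |190| = 190

cross = 190, parallelogram area = 190


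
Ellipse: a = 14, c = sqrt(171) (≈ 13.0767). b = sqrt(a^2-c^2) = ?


b^2 = 14^2 - (sqrt(171))^2 = 196 - 171 = 25
b = sqrt(25) = 5

b = 5


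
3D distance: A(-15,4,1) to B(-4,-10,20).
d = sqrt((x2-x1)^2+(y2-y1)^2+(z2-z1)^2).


dx=11, dy=-14, dz=19
d = sqrt(121+196+361) = sqrt(678) = 26.0384

26.0384


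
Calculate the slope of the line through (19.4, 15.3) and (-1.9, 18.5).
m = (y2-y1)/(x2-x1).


dy = 18.5 - 15.3 = 3.2
dx = -1.9 - 19.4 = -21.3
m = 3.2/(-21.3) = -0.1502

m = -0.1502


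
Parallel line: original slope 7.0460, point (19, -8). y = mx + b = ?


Parallel lines have equal slopes.
m2 = 7.0460
b2 = -8 - 7.0460*19 = -141.8740

y = 7.0460x - 141.8740


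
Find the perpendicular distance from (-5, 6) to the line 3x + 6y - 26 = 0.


|3*(-5) + 6*6 - 26| = |-5| = 5
sqrt(9 + 36) = sqrt(45) = 6.7082
d = 5/sqrt(45) = 0.7454

0.7454


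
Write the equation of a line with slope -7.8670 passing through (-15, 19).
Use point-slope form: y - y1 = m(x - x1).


y - 19 = -7.8670(x + 15)
y = -7.8670x + 19 + 7.8670*(-15)
y = -7.8670x - 99.0050

y = -7.8670x - 99.0050


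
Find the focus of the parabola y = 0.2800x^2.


a = 0.2800
4a = 1.1200
focus = (0, 1/1.1200) = (0, 0.8929)

Focus = (0, 0.8929)


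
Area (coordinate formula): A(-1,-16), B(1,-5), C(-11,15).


-1*(-5-15) = 20
1*(15+ 16) = 31
-11*(-16+ 5) = 121
sum = 172
Area = |172|/2 = 86.0000

86.0000 sq units


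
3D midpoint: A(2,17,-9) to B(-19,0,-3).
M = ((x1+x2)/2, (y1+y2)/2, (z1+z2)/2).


Mx = (2- 19)/2 = -8.5000
My = (17+0)/2 = 8.5000
Mz = (-9- 3)/2 = -6.0000

M = (-8.5000, 8.5000, -6.0000)


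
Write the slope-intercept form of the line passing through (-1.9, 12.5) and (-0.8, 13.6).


m = (1.1)/(1.1) = 1.0000
b = y1 - m*x1 = 12.5 - (1.1*(-1.9))/(1.1) = 12.5 + 1.9000 = 14.4000

y = 1.0000x + 14.4000


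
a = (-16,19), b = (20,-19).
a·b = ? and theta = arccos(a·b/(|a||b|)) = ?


a·b = -16*20 + 19*(-19) = -320 - 361 = -681
|a| = sqrt(256+361) = 24.8395
|b| = sqrt(400+361) = 27.5862
cos(theta) = -681/(sqrt(617)*sqrt(761)) = -681/sqrt(469537) = -0.993830
theta = arccos(-681/sqrt(469537)) = 173.6321 degrees

a·b = -681, theta = 173.6321 deg


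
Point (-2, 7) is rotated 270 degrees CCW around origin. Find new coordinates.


cos(270) = 0, sin(270) = -1
x' = -2*0 - 7*(-1) = 7
y' = -2*(-1) + 7*0 = 2

(7, 2)


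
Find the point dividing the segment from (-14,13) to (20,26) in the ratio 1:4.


Px = (1*20 + 4*(-14))/5 = -36/5 = -7.2000
Py = (1*26 + 4*13)/5 = 78/5 = 15.6000

P = (-7.2000, 15.6000)


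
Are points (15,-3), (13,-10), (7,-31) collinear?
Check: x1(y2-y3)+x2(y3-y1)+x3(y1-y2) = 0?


15*(-10+ 31) + 13*(-31+ 3) + 7*(-3+ 10)
= 315 - 364 + 49 = 0

Yes, collinear (determinant = 0)


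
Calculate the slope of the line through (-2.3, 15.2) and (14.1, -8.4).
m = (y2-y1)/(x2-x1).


dy = -8.4 - 15.2 = -23.6
dx = 14.1 + 2.3 = 16.4
m = -23.6/16.4 = -1.4390

m = -1.4390


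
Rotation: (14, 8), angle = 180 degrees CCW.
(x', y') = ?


cos(180) = -1, sin(180) = 0
x' = 14*(-1) - 8*0 = -14
y' = 14*0 + 8*(-1) = -8

(-14, -8)


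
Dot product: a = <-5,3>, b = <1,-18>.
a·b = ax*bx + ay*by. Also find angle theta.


a·b = -5*1 + 3*(-18) = -5 - 54 = -59
|a| = sqrt(25+9) = 5.8310
|b| = sqrt(1+324) = 18.0278
cos(theta) = -59/(sqrt(34)*sqrt(325)) = -59/sqrt(11050) = -0.561269
theta = arccos(-59/sqrt(11050)) = 124.1436 degrees

a·b = -59, theta = 124.1436 deg


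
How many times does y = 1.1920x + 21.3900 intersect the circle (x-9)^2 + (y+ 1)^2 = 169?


Substitute y = 1.1920x + 21.3900: (x-9)^2 + (1.1920x+21.3900+ 1)^2 = 169
Expand to Ax^2 + Bx + C = 0, where b-k = 22.39
A = 1+m^2 = 2.420864
B = 2(m(b-k) - h) = 2(1.1920*22.39 - 9) = 35.37776
C = h^2 + (b-k)^2 - r^2 = 81 + 501.3121 - 169 = 413.3121
disc = B^2-4AC = 1251.5859 - 4002.2895 = -2750.7036
disc < 0

0 intersection points


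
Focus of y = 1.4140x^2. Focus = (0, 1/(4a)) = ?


a = 1.4140
4a = 5.6560
focus = (0, 1/5.6560) = (0, 0.1768)

Focus = (0, 0.1768)


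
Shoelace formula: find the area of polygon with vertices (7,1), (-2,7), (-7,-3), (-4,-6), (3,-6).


sum(xi*y_{i+1}) = 7*7 - 2*(-3) - 7*(-6) - 4*(-6) + 3*1 = 124
sum(yi*x_{i+1}) = 1*(-2) + 7*(-7) - 3*(-4) - 6*3 - 6*7 = -99
Area = |124 + 99|/2 = 223/2 = 111.5000

111.5000 sq units


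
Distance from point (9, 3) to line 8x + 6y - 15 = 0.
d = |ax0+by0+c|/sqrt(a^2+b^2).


|8*9 + 6*3 - 15| = |75| = 75
sqrt(64 + 36) = sqrt(100) = 10.0000
d = 75/sqrt(100) = 7.5000

7.5000


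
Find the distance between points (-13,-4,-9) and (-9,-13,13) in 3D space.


dx=4, dy=-9, dz=22
d = sqrt(16+81+484) = sqrt(581) = 24.1039

24.1039


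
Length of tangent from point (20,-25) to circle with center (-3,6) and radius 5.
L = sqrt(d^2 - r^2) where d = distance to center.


d = sqrt((20+ 3)^2 + (-25-6)^2) = sqrt(529+961) = 38.6005
L = sqrt(1490.0000 - 25) = sqrt(1465.0000) = 38.2753

38.2753


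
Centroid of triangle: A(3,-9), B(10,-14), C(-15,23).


Gx = (3+10- 15)/3 = -2/3 = -0.6667
Gy = (-9- 14+23)/3 = 0/3 = 0

G = (-0.6667, 0)


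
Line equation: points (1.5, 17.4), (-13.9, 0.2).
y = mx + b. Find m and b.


m = (-17.2)/(-15.4) = 1.1169
b = y1 - m*x1 = 17.4 - (-17.2*1.5)/(-15.4) = 17.4 - 1.6753 = 15.7247

y = 1.1169x + 15.7247


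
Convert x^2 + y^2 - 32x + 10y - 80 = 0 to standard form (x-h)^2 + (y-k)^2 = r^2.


h = -D/2 = 32/2 = 16
k = -E/2 = -10/2 = -5
r^2 = h^2 + k^2 - F = 256 + 25 + 80 = 361
r = 19

Center (16, -5), radius = 19


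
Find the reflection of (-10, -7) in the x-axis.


Reflection rule for x-axis: (x, -y)
(-10, -7) -> (-10, 7)

(-10, 7)


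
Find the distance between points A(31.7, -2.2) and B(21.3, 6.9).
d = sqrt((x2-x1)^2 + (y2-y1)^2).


dx = 21.3 - 31.7 = -10.4
dy = 6.9 + 2.2 = 9.1
d = sqrt(108.16 + 82.81) = sqrt(190.97) = 13.8192

13.8192


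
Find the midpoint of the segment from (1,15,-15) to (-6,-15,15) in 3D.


Mx = (1- 6)/2 = -2.5000
My = (15- 15)/2 = 0
Mz = (-15+15)/2 = 0

M = (-2.5000, 0, 0)


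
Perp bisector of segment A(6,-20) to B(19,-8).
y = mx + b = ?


Midpoint = (12.5, -14)
Slope of AB = dy/dx = 12/13 = 0.9231
Perp slope = -dx/dy = -13/12 = -1.0833
b = My - (perp slope)*Mx = -14 + (13*12.5)/12 = -14 + 13.5417 = -0.4583

y = -1.0833x - 0.4583


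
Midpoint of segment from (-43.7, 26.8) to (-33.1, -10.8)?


Mx = (-43.7 - 33.1)/2 = -76.8/2 = -38.4000
My = (26.8 - 10.8)/2 = 16.0/2 = 8.0000

(-38.4000, 8.0000)


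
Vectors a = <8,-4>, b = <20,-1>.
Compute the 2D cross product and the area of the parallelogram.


cross = 8*(-1) + 4*20 = -8 + 80 = 72
Parallelogram area = |72| = 72

cross = 72, parallelogram area = 72


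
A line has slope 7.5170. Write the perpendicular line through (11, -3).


Perpendicular slope = -1/m1 = -1/7.5170 = -0.1330
b2 = y0 - m2*x0 = -3 + 11/7.5170 = -3 + 1.4633 = -1.5367

y = -0.1330x - 1.5367


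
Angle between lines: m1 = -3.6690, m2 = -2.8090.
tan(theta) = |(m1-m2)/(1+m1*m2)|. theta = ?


m1-m2 = -0.86
1+m1*m2 = 11.306221
tan(theta) = |-0.86/11.306221| = 0.076064
theta = arctan(|-0.86/11.306221|) = 4.3498 degrees (acute angle)

4.3498 degrees


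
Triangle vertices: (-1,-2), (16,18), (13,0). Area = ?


-1*(18-0) = -18
16*(0+ 2) = 32
13*(-2-18) = -260
sum = -246
Area = |-246|/2 = 123.0000

123.0000 sq units


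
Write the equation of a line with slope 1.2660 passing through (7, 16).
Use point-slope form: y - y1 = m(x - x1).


y - 16 = 1.2660(x - 7)
y = 1.2660x + 16 - 1.2660*7
y = 1.2660x + 7.1380

y = 1.2660x + 7.1380


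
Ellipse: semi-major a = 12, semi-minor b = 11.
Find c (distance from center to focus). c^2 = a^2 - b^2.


c^2 = 12^2 - 11^2 = 144 - 121 = 23
c = sqrt(23) = 4.7958

c = 4.7958


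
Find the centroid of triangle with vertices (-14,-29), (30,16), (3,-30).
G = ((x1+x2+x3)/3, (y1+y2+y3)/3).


Gx = (-14+30+3)/3 = 19/3 = 6.3333
Gy = (-29+16- 30)/3 = -43/3 = -14.3333

G = (6.3333, -14.3333)


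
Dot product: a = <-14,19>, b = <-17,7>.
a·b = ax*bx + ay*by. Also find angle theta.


a·b = -14*(-17) + 19*7 = 238 + 133 = 371
|a| = sqrt(196+361) = 23.6008
|b| = sqrt(289+49) = 18.3848
cos(theta) = 371/(sqrt(557)*sqrt(338)) = 371/sqrt(188266) = 0.855043
theta = arccos(371/sqrt(188266)) = 31.2355 degrees

a·b = 371, theta = 31.2355 deg


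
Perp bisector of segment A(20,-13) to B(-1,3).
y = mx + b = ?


Midpoint = (9.5, -5)
Slope of AB = dy/dx = 16/(-21) = -0.7619
Perp slope = -dx/dy = 21/16 = 1.3125
b = My - (perp slope)*Mx = -5 + (-21*9.5)/16 = -5 - 12.4688 = -17.4688

y = 1.3125x - 17.4688


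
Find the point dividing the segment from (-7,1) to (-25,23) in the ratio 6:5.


Px = (6*(-25) + 5*(-7))/11 = -185/11 = -16.8182
Py = (6*23 + 5*1)/11 = 143/11 = 13.0000

P = (-16.8182, 13.0000)


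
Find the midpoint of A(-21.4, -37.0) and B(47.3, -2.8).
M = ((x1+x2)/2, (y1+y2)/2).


Mx = (-21.4 + 47.3)/2 = 25.9/2 = 12.9500
My = (-37.0 - 2.8)/2 = -39.8/2 = -19.9000

(12.9500, -19.9000)


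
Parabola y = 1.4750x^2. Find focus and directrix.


a = 1.4750
1/(4a) = 0.1695
Focus = (0, 0.1695)
Directrix: y = -0.1695

Focus = (0, 0.1695), Directrix: y = -0.1695


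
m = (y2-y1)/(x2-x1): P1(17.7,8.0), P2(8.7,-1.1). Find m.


dy = -1.1 - 8.0 = -9.1
dx = 8.7 - 17.7 = -9.0
m = -9.1/(-9.0) = 1.0111

m = 1.0111


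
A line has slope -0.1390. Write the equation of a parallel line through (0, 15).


Parallel lines have equal slopes.
m2 = -0.1390
b2 = 15 + 0.1390*0 = 15.0000

y = -0.1390x + 15.0000


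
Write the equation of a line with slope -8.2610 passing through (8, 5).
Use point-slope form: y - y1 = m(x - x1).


y - 5 = -8.2610(x - 8)
y = -8.2610x + 5 + 8.2610*8
y = -8.2610x + 71.0880

y = -8.2610x + 71.0880


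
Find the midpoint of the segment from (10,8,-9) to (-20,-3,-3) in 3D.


Mx = (10- 20)/2 = -5.0000
My = (8- 3)/2 = 2.5000
Mz = (-9- 3)/2 = -6.0000

M = (-5.0000, 2.5000, -6.0000)


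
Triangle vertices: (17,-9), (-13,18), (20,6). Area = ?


17*(18-6) = 204
-13*(6+ 9) = -195
20*(-9-18) = -540
sum = -531
Area = |-531|/2 = 265.5000

265.5000 sq units


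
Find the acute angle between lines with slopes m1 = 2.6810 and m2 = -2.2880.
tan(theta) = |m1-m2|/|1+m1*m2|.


m1-m2 = 4.969
1+m1*m2 = -5.134128
tan(theta) = |4.969/(-5.134128)| = 0.967837
theta = arctan(|4.969/(-5.134128)|) = 44.0636 degrees (acute angle)

44.0636 degrees


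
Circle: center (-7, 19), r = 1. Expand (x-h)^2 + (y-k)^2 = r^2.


(x+ 7)^2 + (y-19)^2 = 1^2
D = -2h = 14, E = -2k = -38
F = h^2+k^2-r^2 = 49+361-1 = 409

x^2 + y^2 + 14x - 38y + 409 = 0


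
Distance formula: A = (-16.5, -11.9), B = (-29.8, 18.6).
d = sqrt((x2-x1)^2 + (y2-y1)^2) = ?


dx = -29.8 + 16.5 = -13.3
dy = 18.6 + 11.9 = 30.5
d = sqrt(176.89 + 930.25) = sqrt(1107.14) = 33.2737

33.2737


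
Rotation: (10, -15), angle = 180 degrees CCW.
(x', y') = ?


cos(180) = -1, sin(180) = 0
x' = 10*(-1) + 15*0 = -10
y' = 10*0 - 15*(-1) = 15

(-10, 15)


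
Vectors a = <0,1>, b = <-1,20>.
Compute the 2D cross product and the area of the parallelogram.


cross = 0*20 - 1*(-1) = 0 + 1 = 1
Parallelogram area = |1| = 1

cross = 1, parallelogram area = 1


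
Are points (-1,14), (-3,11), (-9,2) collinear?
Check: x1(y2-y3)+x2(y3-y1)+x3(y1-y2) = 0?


-1*(11-2) - 3*(2-14) - 9*(14-11)
= -9 + 36 - 27 = 0

Yes, collinear (determinant = 0)


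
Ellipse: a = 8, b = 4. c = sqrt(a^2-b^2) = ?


c^2 = 8^2 - 4^2 = 64 - 16 = 48
c = sqrt(48) = 6.9282

c = 6.9282


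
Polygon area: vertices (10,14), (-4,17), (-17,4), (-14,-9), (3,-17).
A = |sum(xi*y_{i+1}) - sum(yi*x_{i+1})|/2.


sum(xi*y_{i+1}) = 10*17 - 4*4 - 17*(-9) - 14*(-17) + 3*14 = 587
sum(yi*x_{i+1}) = 14*(-4) + 17*(-17) + 4*(-14) - 9*3 - 17*10 = -598
Area = |587 + 598|/2 = 1185/2 = 592.5000

592.5000 sq units


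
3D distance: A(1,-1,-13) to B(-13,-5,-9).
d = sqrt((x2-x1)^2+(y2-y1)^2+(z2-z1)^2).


dx=-14, dy=-4, dz=4
d = sqrt(196+16+16) = sqrt(228) = 15.0997

15.0997


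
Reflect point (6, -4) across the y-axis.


Reflection rule for y-axis: (-x, y)
(6, -4) -> (-6, -4)

(-6, -4)


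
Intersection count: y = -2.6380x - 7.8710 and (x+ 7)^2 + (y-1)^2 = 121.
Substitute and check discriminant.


Substitute y = -2.6380x - 7.8710: (x+ 7)^2 + (-2.6380x- 7.8710-1)^2 = 121
Expand to Ax^2 + Bx + C = 0, where b-k = -8.871
A = 1+m^2 = 7.959044
B = 2(m(b-k) - h) = 2(-2.6380*(-8.871) + 7) = 60.803396
C = h^2 + (b-k)^2 - r^2 = 49 + 78.694641 - 121 = 6.694641
disc = B^2-4AC = 3697.0530 - 213.1318 = 3483.9212
disc > 0

2 intersection points


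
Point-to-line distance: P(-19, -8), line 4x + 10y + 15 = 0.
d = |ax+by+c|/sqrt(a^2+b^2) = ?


|4*(-19) + 10*(-8) + 15| = |-141| = 141
sqrt(16 + 100) = sqrt(116) = 10.7703
d = 141/sqrt(116) = 13.0915

13.0915


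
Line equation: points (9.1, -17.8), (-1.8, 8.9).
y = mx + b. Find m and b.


m = (26.7)/(-10.9) = -2.4495
b = y1 - m*x1 = -17.8 - (26.7*9.1)/(-10.9) = -17.8 + 22.2908 = 4.4908

y = -2.4495x + 4.4908


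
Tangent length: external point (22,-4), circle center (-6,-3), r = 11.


d = sqrt((22+ 6)^2 + (-4+ 3)^2) = sqrt(784+1) = 28.0179
L = sqrt(785.0000 - 121) = sqrt(664.0000) = 25.7682

25.7682


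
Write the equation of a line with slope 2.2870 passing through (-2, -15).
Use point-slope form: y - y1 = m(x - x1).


y + 15 = 2.2870(x + 2)
y = 2.2870x - 15 - 2.2870*(-2)
y = 2.2870x - 10.4260

y = 2.2870x - 10.4260


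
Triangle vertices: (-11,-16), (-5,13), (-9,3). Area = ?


-11*(13-3) = -110
-5*(3+ 16) = -95
-9*(-16-13) = 261
sum = 56
Area = |56|/2 = 28.0000

28.0000 sq units


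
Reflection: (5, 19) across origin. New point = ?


Reflection rule for origin: (-x, -y)
(5, 19) -> (-5, -19)

(-5, -19)


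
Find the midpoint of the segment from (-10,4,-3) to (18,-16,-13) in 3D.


Mx = (-10+18)/2 = 4.0000
My = (4- 16)/2 = -6.0000
Mz = (-3- 13)/2 = -8.0000

M = (4.0000, -6.0000, -8.0000)


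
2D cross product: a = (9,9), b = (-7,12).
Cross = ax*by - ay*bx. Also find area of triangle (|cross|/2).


cross = 9*12 - 9*(-7) = 108 + 63 = 171
Triangle area = |171|/2 = 171/2 = 85.5000

cross = 171, triangle area = 85.5000


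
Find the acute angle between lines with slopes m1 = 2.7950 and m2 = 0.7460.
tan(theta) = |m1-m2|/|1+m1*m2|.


m1-m2 = 2.049
1+m1*m2 = 3.08507
tan(theta) = |2.049/3.08507| = 0.664166
theta = arctan(|2.049/3.08507|) = 33.5908 degrees (acute angle)

33.5908 degrees


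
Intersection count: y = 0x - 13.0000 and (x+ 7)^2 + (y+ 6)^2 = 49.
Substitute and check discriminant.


Substitute y = 0x - 13.0000: (x+ 7)^2 + (0x- 13.0000+ 6)^2 = 49
Expand to Ax^2 + Bx + C = 0, where b-k = -7
A = 1+m^2 = 1
B = 2(m(b-k) - h) = 2(0*(-7) + 7) = 14
C = h^2 + (b-k)^2 - r^2 = 49 + 49 - 49 = 49
disc = B^2-4AC = 196.0000 - 196.0000 = 0
disc = 0

1 intersection point (tangent)


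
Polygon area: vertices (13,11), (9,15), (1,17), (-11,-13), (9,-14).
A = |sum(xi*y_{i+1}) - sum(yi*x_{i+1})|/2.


sum(xi*y_{i+1}) = 13*15 + 9*17 + 1*(-13) - 11*(-14) + 9*11 = 588
sum(yi*x_{i+1}) = 11*9 + 15*1 + 17*(-11) - 13*9 - 14*13 = -372
Area = |588 + 372|/2 = 960/2 = 480.0000

480.0000 sq units


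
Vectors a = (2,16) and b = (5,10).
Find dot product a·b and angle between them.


a·b = 2*5 + 16*10 = 10 + 160 = 170
|a| = sqrt(4+256) = 16.1245
|b| = sqrt(25+100) = 11.1803
cos(theta) = 170/(sqrt(260)*sqrt(125)) = 170/sqrt(32500) = 0.942990
theta = arccos(170/sqrt(32500)) = 19.4400 degrees

a·b = 170, theta = 19.4400 deg


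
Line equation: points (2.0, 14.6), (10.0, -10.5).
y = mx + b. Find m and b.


m = (-25.1)/(8.0) = -3.1375
b = y1 - m*x1 = 14.6 - (-25.1*2.0)/(8.0) = 14.6 + 6.2750 = 20.8750

y = -3.1375x + 20.8750


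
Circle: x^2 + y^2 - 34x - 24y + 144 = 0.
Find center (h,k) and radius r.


h = -D/2 = 34/2 = 17
k = -E/2 = 24/2 = 12
r^2 = h^2 + k^2 - F = 289 + 144 - 144 = 289
r = 17

Center (17, 12), radius = 17


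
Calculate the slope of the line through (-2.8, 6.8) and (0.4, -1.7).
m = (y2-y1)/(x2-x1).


dy = -1.7 - 6.8 = -8.5
dx = 0.4 + 2.8 = 3.2
m = -8.5/3.2 = -2.6562

m = -2.6562


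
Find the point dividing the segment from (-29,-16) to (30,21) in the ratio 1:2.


Px = (1*30 + 2*(-29))/3 = -28/3 = -9.3333
Py = (1*21 + 2*(-16))/3 = -11/3 = -3.6667

P = (-9.3333, -3.6667)


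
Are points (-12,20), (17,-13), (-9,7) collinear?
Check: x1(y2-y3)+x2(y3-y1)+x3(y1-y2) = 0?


-12*(-13-7) + 17*(7-20) - 9*(20+ 13)
= 240 - 221 - 297 = -278

No, not collinear (determinant = -278)


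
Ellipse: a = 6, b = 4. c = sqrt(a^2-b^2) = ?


c^2 = 6^2 - 4^2 = 36 - 16 = 20
c = sqrt(20) = 4.4721

c = 4.4721


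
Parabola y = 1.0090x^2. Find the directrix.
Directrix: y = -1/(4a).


a = 1.0090
1/(4a) = 0.2478
directrix: y = -0.2478 = -0.2478

y = -0.2478


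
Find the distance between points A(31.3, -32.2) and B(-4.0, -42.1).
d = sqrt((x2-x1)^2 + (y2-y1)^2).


dx = -4.0 - 31.3 = -35.3
dy = -42.1 + 32.2 = -9.9
d = sqrt(1246.09 + 98.01) = sqrt(1344.1) = 36.6620

36.6620


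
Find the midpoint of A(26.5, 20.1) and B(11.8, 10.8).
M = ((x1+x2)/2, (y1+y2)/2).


Mx = (26.5 + 11.8)/2 = 38.3/2 = 19.1500
My = (20.1 + 10.8)/2 = 30.9/2 = 15.4500

(19.1500, 15.4500)


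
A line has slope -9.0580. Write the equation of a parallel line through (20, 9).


Parallel lines have equal slopes.
m2 = -9.0580
b2 = 9 + 9.0580*20 = 190.1600

y = -9.0580x + 190.1600


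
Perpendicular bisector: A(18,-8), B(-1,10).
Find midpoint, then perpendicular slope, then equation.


Midpoint = (8.5, 1)
Slope of AB = dy/dx = 18/(-19) = -0.9474
Perp slope = -dx/dy = 19/18 = 1.0556
b = My - (perp slope)*Mx = 1 + (-19*8.5)/18 = 1 - 8.9722 = -7.9722

y = 1.0556x - 7.9722


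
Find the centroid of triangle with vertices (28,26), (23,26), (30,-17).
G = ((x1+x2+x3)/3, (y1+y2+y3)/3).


Gx = (28+23+30)/3 = 81/3 = 27.0000
Gy = (26+26- 17)/3 = 35/3 = 11.6667

G = (27.0000, 11.6667)


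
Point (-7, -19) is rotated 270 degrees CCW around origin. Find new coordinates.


cos(270) = 0, sin(270) = -1
x' = -7*0 + 19*(-1) = -19
y' = -7*(-1) - 19*0 = 7

(-19, 7)


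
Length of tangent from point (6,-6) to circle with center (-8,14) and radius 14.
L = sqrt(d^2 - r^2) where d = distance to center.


d = sqrt((6+ 8)^2 + (-6-14)^2) = sqrt(196+400) = 24.4131
L = sqrt(596.0000 - 196) = sqrt(400.0000) = 20.0000

20.0000


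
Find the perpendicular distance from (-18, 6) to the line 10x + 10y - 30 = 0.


|10*(-18) + 10*6 - 30| = |-150| = 150
sqrt(100 + 100) = sqrt(200) = 14.1421
d = 150/sqrt(200) = 10.6066

10.6066


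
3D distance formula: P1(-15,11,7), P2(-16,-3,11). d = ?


dx=-1, dy=-14, dz=4
d = sqrt(1+196+16) = sqrt(213) = 14.5945

14.5945


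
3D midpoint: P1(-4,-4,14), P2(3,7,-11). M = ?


Mx = (-4+3)/2 = -0.5000
My = (-4+7)/2 = 1.5000
Mz = (14- 11)/2 = 1.5000

M = (-0.5000, 1.5000, 1.5000)


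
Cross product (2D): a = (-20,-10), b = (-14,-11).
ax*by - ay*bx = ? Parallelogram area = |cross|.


cross = -20*(-11) + 10*(-14) = 220 - 140 = 80
Parallelogram area = |80| = 80

cross = 80, parallelogram area = 80


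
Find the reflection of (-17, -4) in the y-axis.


Reflection rule for y-axis: (-x, y)
(-17, -4) -> (17, -4)

(17, -4)


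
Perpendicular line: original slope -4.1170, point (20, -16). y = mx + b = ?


Perpendicular slope = -1/m1 = -1/(-4.1170) = 0.2429
b2 = y0 - m2*x0 = -16 + 20/(-4.1170) = -16 - 4.8579 = -20.8579

y = 0.2429x - 20.8579


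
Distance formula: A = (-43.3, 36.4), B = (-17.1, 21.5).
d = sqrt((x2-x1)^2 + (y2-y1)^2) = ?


dx = -17.1 + 43.3 = 26.2
dy = 21.5 - 36.4 = -14.9
d = sqrt(686.44 + 222.01) = sqrt(908.45) = 30.1405

30.1405


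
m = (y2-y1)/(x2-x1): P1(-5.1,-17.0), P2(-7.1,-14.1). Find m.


dy = -14.1 + 17.0 = 2.9
dx = -7.1 + 5.1 = -2.0
m = 2.9/(-2.0) = -1.4500

m = -1.4500


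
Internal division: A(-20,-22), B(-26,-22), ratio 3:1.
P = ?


Px = (3*(-26) + 1*(-20))/4 = -98/4 = -24.5000
Py = (3*(-22) + 1*(-22))/4 = -88/4 = -22.0000

P = (-24.5000, -22.0000)


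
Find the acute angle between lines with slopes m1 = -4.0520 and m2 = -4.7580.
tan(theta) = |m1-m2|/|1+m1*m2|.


m1-m2 = 0.706
1+m1*m2 = 20.279416
tan(theta) = |0.706/20.279416| = 0.034814
theta = arctan(|0.706/20.279416|) = 1.9939 degrees (acute angle)

1.9939 degrees


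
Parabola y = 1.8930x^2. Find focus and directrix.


a = 1.8930
1/(4a) = 0.1321
Focus = (0, 0.1321)
Directrix: y = -0.1321

Focus = (0, 0.1321), Directrix: y = -0.1321


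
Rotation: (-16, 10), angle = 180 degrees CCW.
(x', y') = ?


cos(180) = -1, sin(180) = 0
x' = -16*(-1) - 10*0 = 16
y' = -16*0 + 10*(-1) = -10

(16, -10)


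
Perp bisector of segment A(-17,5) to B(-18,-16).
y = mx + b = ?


Midpoint = (-17.5, -5.5)
Slope of AB = dy/dx = -21/(-1) = 21.0000
Perp slope = -dx/dy = -1/21 = -0.0476
b = My - (perp slope)*Mx = -5.5 + (-1*(-17.5))/(-21) = -5.5 - 0.8333 = -6.3333

y = -0.0476x - 6.3333


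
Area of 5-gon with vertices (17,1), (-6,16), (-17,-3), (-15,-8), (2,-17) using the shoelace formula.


sum(xi*y_{i+1}) = 17*16 - 6*(-3) - 17*(-8) - 15*(-17) + 2*1 = 683
sum(yi*x_{i+1}) = 1*(-6) + 16*(-17) - 3*(-15) - 8*2 - 17*17 = -538
Area = |683 + 538|/2 = 1221/2 = 610.5000

610.5000 sq units


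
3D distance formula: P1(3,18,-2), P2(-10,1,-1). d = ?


dx=-13, dy=-17, dz=1
d = sqrt(169+289+1) = sqrt(459) = 21.4243

21.4243


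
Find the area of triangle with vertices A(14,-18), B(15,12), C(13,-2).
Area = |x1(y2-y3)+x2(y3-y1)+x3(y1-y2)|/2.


14*(12+ 2) = 196
15*(-2+ 18) = 240
13*(-18-12) = -390
sum = 46
Area = |46|/2 = 23.0000

23.0000 sq units


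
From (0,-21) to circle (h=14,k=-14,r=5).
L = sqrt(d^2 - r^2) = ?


d = sqrt((0-14)^2 + (-21+ 14)^2) = sqrt(196+49) = 15.6525
L = sqrt(245.0000 - 25) = sqrt(220.0000) = 14.8324

14.8324


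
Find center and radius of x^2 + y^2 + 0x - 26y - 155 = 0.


h = -D/2 = 0/2 = 0
k = -E/2 = 26/2 = 13
r^2 = h^2 + k^2 - F = 0 + 169 + 155 = 324
r = 18

Center (0, 13), radius = 18


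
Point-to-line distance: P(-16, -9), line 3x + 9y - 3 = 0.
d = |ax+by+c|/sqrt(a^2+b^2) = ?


|3*(-16) + 9*(-9) - 3| = |-132| = 132
sqrt(9 + 81) = sqrt(90) = 9.4868
d = 132/sqrt(90) = 13.9140

13.9140


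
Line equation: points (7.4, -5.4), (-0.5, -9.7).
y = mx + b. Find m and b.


m = (-4.3)/(-7.9) = 0.5443
b = y1 - m*x1 = -5.4 - (-4.3*7.4)/(-7.9) = -5.4 - 4.0278 = -9.4278

y = 0.5443x - 9.4278


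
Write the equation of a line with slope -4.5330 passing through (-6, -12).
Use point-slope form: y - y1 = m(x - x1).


y + 12 = -4.5330(x + 6)
y = -4.5330x - 12 + 4.5330*(-6)
y = -4.5330x - 39.1980

y = -4.5330x - 39.1980


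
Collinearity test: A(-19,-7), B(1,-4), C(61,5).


-19*(-4-5) + 1*(5+ 7) + 61*(-7+ 4)
= 171 + 12 - 183 = 0

Yes, collinear (determinant = 0)


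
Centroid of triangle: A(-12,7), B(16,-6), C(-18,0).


Gx = (-12+16- 18)/3 = -14/3 = -4.6667
Gy = (7- 6+0)/3 = 1/3 = 0.3333

G = (-4.6667, 0.3333)


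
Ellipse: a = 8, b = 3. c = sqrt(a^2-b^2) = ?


c^2 = 8^2 - 3^2 = 64 - 9 = 55
c = sqrt(55) = 7.4162

c = 7.4162


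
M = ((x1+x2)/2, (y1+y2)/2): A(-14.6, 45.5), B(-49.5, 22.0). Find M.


Mx = (-14.6 - 49.5)/2 = -64.1/2 = -32.0500
My = (45.5 + 22.0)/2 = 67.5/2 = 33.7500

(-32.0500, 33.7500)


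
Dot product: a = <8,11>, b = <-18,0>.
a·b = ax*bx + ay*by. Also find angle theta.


a·b = 8*(-18) + 11*0 = -144 + 0 = -144
|a| = sqrt(64+121) = 13.6015
|b| = sqrt(324+0) = 18.0000
cos(theta) = -144/(sqrt(185)*sqrt(324)) = -144/sqrt(59940) = -0.588172
theta = arccos(-144/sqrt(59940)) = 126.0274 degrees

a·b = -144, theta = 126.0274 deg


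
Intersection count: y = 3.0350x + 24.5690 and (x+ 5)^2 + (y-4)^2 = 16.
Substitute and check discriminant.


Substitute y = 3.0350x + 24.5690: (x+ 5)^2 + (3.0350x+24.5690-4)^2 = 16
Expand to Ax^2 + Bx + C = 0, where b-k = 20.569
A = 1+m^2 = 10.211225
B = 2(m(b-k) - h) = 2(3.0350*20.569 + 5) = 134.85383
C = h^2 + (b-k)^2 - r^2 = 25 + 423.083761 - 16 = 432.083761
disc = B^2-4AC = 18185.5555 - 17648.4180 = 537.1375
disc > 0

2 intersection points


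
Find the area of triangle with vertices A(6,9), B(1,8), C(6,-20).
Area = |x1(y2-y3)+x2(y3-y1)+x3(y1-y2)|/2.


6*(8+ 20) = 168
1*(-20-9) = -29
6*(9-8) = 6
sum = 145
Area = |145|/2 = 72.5000

72.5000 sq units


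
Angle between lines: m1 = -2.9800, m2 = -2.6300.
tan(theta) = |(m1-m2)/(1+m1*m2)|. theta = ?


m1-m2 = -0.35
1+m1*m2 = 8.8374
tan(theta) = |-0.35/8.8374| = 0.039604
theta = arctan(|-0.35/8.8374|) = 2.2680 degrees (acute angle)

2.2680 degrees


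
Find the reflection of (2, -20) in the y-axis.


Reflection rule for y-axis: (-x, y)
(2, -20) -> (-2, -20)

(-2, -20)


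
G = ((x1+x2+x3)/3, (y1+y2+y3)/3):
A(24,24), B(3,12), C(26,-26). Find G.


Gx = (24+3+26)/3 = 53/3 = 17.6667
Gy = (24+12- 26)/3 = 10/3 = 3.3333

G = (17.6667, 3.3333)


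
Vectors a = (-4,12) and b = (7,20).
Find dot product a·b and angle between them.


a·b = -4*7 + 12*20 = -28 + 240 = 212
|a| = sqrt(16+144) = 12.6491
|b| = sqrt(49+400) = 21.1896
cos(theta) = 212/(sqrt(160)*sqrt(449)) = 212/sqrt(71840) = 0.790957
theta = arccos(212/sqrt(71840)) = 37.7250 degrees

a·b = 212, theta = 37.7250 deg


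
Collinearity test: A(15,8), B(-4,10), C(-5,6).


15*(10-6) - 4*(6-8) - 5*(8-10)
= 60 + 8 + 10 = 78

No, not collinear (determinant = 78)


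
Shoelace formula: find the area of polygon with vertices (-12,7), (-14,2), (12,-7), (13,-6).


sum(xi*y_{i+1}) = -12*2 - 14*(-7) + 12*(-6) + 13*7 = 93
sum(yi*x_{i+1}) = 7*(-14) + 2*12 - 7*13 - 6*(-12) = -93
Area = |93 + 93|/2 = 186/2 = 93.0000

93.0000 sq units


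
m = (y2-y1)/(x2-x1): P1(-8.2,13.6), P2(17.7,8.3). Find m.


dy = 8.3 - 13.6 = -5.3
dx = 17.7 + 8.2 = 25.9
m = -5.3/25.9 = -0.2046

m = -0.2046


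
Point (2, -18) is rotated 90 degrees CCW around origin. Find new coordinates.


cos(90) = 0, sin(90) = 1
x' = 2*0 + 18*1 = 18
y' = 2*1 - 18*0 = 2

(18, 2)


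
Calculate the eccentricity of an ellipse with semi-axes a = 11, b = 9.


c = sqrt(121-81) = sqrt(40) = 6.3246
e = c/a = sqrt(40)/11 = 0.5750

e = 0.5750


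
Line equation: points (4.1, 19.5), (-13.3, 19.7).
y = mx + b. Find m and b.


m = (0.2)/(-17.4) = -0.0115
b = y1 - m*x1 = 19.5 - (0.2*4.1)/(-17.4) = 19.5 + 0.0471 = 19.5471

y = -0.0115x + 19.5471


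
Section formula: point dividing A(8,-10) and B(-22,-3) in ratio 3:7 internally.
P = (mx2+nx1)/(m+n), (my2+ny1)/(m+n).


Px = (3*(-22) + 7*8)/10 = -10/10 = -1.0000
Py = (3*(-3) + 7*(-10))/10 = -79/10 = -7.9000

P = (-1.0000, -7.9000)


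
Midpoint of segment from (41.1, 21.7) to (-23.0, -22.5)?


Mx = (41.1 - 23.0)/2 = 18.1/2 = 9.0500
My = (21.7 - 22.5)/2 = -0.8/2 = -0.4000

(9.0500, -0.4000)


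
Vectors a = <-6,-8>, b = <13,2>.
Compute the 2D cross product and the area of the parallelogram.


cross = -6*2 + 8*13 = -12 + 104 = 92
Parallelogram area = |92| = 92

cross = 92, parallelogram area = 92


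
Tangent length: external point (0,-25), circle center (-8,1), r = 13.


d = sqrt((0+ 8)^2 + (-25-1)^2) = sqrt(64+676) = 27.2029
L = sqrt(740.0000 - 169) = sqrt(571.0000) = 23.8956

23.8956


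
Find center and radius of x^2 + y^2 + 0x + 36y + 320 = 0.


h = -D/2 = 0/2 = 0
k = -E/2 = -36/2 = -18
r^2 = h^2 + k^2 - F = 0 + 324 - 320 = 4
r = 2

Center (0, -18), radius = 2


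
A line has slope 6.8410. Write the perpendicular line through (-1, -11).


Perpendicular slope = -1/m1 = -1/6.8410 = -0.1462
b2 = y0 - m2*x0 = -11 - 1/6.8410 = -11 - 0.1462 = -11.1462

y = -0.1462x - 11.1462


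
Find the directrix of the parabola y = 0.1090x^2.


a = 0.1090
1/(4a) = 2.2936
directrix: y = -2.2936 = -2.2936

y = -2.2936


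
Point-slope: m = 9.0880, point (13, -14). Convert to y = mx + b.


y + 14 = 9.0880(x - 13)
y = 9.0880x - 14 - 9.0880*13
y = 9.0880x - 132.1440

y = 9.0880x - 132.1440


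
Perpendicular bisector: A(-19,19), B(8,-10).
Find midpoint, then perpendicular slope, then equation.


Midpoint = (-5.5, 4.5)
Slope of AB = dy/dx = -29/27 = -1.0741
Perp slope = -dx/dy = 27/29 = 0.9310
b = My - (perp slope)*Mx = 4.5 + (27*(-5.5))/(-29) = 4.5 + 5.1207 = 9.6207

y = 0.9310x + 9.6207


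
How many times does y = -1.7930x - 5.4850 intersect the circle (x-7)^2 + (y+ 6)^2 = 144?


Substitute y = -1.7930x - 5.4850: (x-7)^2 + (-1.7930x- 5.4850+ 6)^2 = 144
Expand to Ax^2 + Bx + C = 0, where b-k = 0.515
A = 1+m^2 = 4.214849
B = 2(m(b-k) - h) = 2(-1.7930*0.515 - 7) = -15.84679
C = h^2 + (b-k)^2 - r^2 = 49 + 0.265225 - 144 = -94.734775
disc = B^2-4AC = 251.1208 + 1597.1711 = 1848.2919
disc > 0

2 intersection points


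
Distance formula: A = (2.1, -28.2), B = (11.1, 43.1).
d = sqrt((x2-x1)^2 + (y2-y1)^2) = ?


dx = 11.1 - 2.1 = 9.0
dy = 43.1 + 28.2 = 71.3
d = sqrt(81.0 + 5083.69) = sqrt(5164.69) = 71.8658

71.8658


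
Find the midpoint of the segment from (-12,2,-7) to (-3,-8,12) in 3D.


Mx = (-12- 3)/2 = -7.5000
My = (2- 8)/2 = -3.0000
Mz = (-7+12)/2 = 2.5000

M = (-7.5000, -3.0000, 2.5000)


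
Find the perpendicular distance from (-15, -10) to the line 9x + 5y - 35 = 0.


|9*(-15) + 5*(-10) - 35| = |-220| = 220
sqrt(81 + 25) = sqrt(106) = 10.2956
d = 220/sqrt(106) = 21.3683

21.3683


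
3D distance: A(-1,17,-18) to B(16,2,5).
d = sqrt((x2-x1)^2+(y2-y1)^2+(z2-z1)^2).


dx=17, dy=-15, dz=23
d = sqrt(289+225+529) = sqrt(1043) = 32.2955

32.2955


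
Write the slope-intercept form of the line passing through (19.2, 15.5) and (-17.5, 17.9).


m = (2.4)/(-36.7) = -0.0654
b = y1 - m*x1 = 15.5 - (2.4*19.2)/(-36.7) = 15.5 + 1.2556 = 16.7556

y = -0.0654x + 16.7556


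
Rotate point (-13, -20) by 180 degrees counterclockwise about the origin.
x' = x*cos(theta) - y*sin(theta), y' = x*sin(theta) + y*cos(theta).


cos(180) = -1, sin(180) = 0
x' = -13*(-1) + 20*0 = 13
y' = -13*0 - 20*(-1) = 20

(13, 20)


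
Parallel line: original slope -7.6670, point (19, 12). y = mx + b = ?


Parallel lines have equal slopes.
m2 = -7.6670
b2 = 12 + 7.6670*19 = 157.6730

y = -7.6670x + 157.6730


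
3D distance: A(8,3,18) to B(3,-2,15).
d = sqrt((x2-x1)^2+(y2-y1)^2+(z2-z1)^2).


dx=-5, dy=-5, dz=-3
d = sqrt(25+25+9) = sqrt(59) = 7.6811

7.6811


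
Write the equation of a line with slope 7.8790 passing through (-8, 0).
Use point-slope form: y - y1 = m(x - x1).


y - 0 = 7.8790(x + 8)
y = 7.8790x + 0 - 7.8790*(-8)
y = 7.8790x + 63.0320

y = 7.8790x + 63.0320


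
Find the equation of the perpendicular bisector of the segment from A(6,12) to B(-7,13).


Midpoint = (-0.5, 12.5)
Slope of AB = dy/dx = 1/(-13) = -0.0769
Perp slope = -dx/dy = 13/1 = 13.0000
b = My - (perp slope)*Mx = 12.5 + (-13*(-0.5))/1 = 12.5 + 6.5000 = 19.0000

y = 13.0000x + 19.0000


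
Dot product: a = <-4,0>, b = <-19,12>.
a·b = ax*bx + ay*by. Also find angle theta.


a·b = -4*(-19) + 0*12 = 76 + 0 = 76
|a| = sqrt(16+0) = 4.0000
|b| = sqrt(361+144) = 22.4722
cos(theta) = 76/(sqrt(16)*sqrt(505)) = 76/sqrt(8080) = 0.845489
theta = arccos(76/sqrt(8080)) = 32.2756 degrees

a·b = 76, theta = 32.2756 deg


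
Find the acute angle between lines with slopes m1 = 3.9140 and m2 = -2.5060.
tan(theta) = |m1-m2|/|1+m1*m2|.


m1-m2 = 6.42
1+m1*m2 = -8.808484
tan(theta) = |6.42/(-8.808484)| = 0.728843
theta = arctan(|6.42/(-8.808484)|) = 36.0862 degrees (acute angle)

36.0862 degrees


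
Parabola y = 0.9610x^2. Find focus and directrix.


a = 0.9610
1/(4a) = 0.2601
Focus = (0, 0.2601)
Directrix: y = -0.2601

Focus = (0, 0.2601), Directrix: y = -0.2601


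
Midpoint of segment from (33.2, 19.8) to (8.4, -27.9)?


Mx = (33.2 + 8.4)/2 = 41.6/2 = 20.8000
My = (19.8 - 27.9)/2 = -8.1/2 = -4.0500

(20.8000, -4.0500)


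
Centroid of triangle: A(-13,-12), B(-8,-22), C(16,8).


Gx = (-13- 8+16)/3 = -5/3 = -1.6667
Gy = (-12- 22+8)/3 = -26/3 = -8.6667

G = (-1.6667, -8.6667)


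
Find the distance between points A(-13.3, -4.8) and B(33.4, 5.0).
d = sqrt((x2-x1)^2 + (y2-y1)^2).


dx = 33.4 + 13.3 = 46.7
dy = 5.0 + 4.8 = 9.8
d = sqrt(2180.89 + 96.04) = sqrt(2276.93) = 47.7172

47.7172


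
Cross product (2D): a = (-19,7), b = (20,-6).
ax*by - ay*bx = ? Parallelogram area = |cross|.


cross = -19*(-6) - 7*20 = 114 - 140 = -26
Parallelogram area = |-26| = 26

cross = -26, parallelogram area = 26


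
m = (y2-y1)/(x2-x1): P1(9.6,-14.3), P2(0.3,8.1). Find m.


dy = 8.1 + 14.3 = 22.4
dx = 0.3 - 9.6 = -9.3
m = 22.4/(-9.3) = -2.4086

m = -2.4086


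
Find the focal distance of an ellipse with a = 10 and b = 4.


c^2 = 10^2 - 4^2 = 100 - 16 = 84
c = sqrt(84) = 9.1652

c = 9.1652


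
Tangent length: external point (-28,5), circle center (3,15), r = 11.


d = sqrt((-28-3)^2 + (5-15)^2) = sqrt(961+100) = 32.5730
L = sqrt(1061.0000 - 121) = sqrt(940.0000) = 30.6594

30.6594


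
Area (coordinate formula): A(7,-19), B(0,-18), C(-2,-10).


7*(-18+ 10) = -56
0*(-10+ 19) = 0
-2*(-19+ 18) = 2
sum = -54
Area = |-54|/2 = 27.0000

27.0000 sq units


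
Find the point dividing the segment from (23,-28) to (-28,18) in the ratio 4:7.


Px = (4*(-28) + 7*23)/11 = 49/11 = 4.4545
Py = (4*18 + 7*(-28))/11 = -124/11 = -11.2727

P = (4.4545, -11.2727)


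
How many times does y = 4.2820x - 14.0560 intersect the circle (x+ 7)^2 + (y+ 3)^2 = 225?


Substitute y = 4.2820x - 14.0560: (x+ 7)^2 + (4.2820x- 14.0560+ 3)^2 = 225
Expand to Ax^2 + Bx + C = 0, where b-k = -11.056
A = 1+m^2 = 19.335524
B = 2(m(b-k) - h) = 2(4.2820*(-11.056) + 7) = -80.683584
C = h^2 + (b-k)^2 - r^2 = 49 + 122.235136 - 225 = -53.764864
disc = B^2-4AC = 6509.8407 + 4158.2873 = 10668.1280
disc > 0

2 intersection points


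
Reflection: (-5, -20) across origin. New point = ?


Reflection rule for origin: (-x, -y)
(-5, -20) -> (5, 20)

(5, 20)


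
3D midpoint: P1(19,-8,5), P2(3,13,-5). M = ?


Mx = (19+3)/2 = 11.0000
My = (-8+13)/2 = 2.5000
Mz = (5- 5)/2 = 0

M = (11.0000, 2.5000, 0)


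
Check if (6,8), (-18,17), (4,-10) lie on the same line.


6*(17+ 10) - 18*(-10-8) + 4*(8-17)
= 162 + 324 - 36 = 450

No, not collinear (determinant = 450)


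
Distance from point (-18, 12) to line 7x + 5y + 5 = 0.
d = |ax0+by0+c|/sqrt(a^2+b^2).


|7*(-18) + 5*12 + 5| = |-61| = 61
sqrt(49 + 25) = sqrt(74) = 8.6023
d = 61/sqrt(74) = 7.0911

7.0911


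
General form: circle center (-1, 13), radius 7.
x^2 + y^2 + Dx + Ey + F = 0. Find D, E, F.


(x+ 1)^2 + (y-13)^2 = 7^2
D = -2h = 2, E = -2k = -26
F = h^2+k^2-r^2 = 1+169-49 = 121

D = 2, E = -26, F = 121


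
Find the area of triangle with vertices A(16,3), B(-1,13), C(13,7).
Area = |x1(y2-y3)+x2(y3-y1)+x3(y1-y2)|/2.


16*(13-7) = 96
-1*(7-3) = -4
13*(3-13) = -130
sum = -38
Area = |-38|/2 = 19.0000

19.0000 sq units


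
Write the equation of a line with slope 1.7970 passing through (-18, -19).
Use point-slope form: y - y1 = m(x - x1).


y + 19 = 1.7970(x + 18)
y = 1.7970x - 19 - 1.7970*(-18)
y = 1.7970x + 13.3460

y = 1.7970x + 13.3460


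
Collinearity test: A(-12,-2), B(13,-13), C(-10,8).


-12*(-13-8) + 13*(8+ 2) - 10*(-2+ 13)
= 252 + 130 - 110 = 272

No, not collinear (determinant = 272)


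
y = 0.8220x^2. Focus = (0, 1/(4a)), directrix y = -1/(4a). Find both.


a = 0.8220
1/(4a) = 0.3041
Focus = (0, 0.3041)
Directrix: y = -0.3041

Focus = (0, 0.3041), Directrix: y = -0.3041


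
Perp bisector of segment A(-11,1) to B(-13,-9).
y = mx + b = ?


Midpoint = (-12, -4)
Slope of AB = dy/dx = -10/(-2) = 5.0000
Perp slope = -dx/dy = -2/10 = -0.2000
b = My - (perp slope)*Mx = -4 + (-2*(-12))/(-10) = -4 - 2.4000 = -6.4000

y = -0.2000x - 6.4000


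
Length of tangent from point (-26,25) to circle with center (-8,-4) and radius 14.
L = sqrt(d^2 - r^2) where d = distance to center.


d = sqrt((-26+ 8)^2 + (25+ 4)^2) = sqrt(324+841) = 34.1321
L = sqrt(1165.0000 - 196) = sqrt(969.0000) = 31.1288

31.1288


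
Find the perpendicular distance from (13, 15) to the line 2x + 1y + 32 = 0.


|2*13 + 1*15 + 32| = |73| = 73
sqrt(4 + 1) = sqrt(5) = 2.2361
d = 73/sqrt(5) = 32.6466

32.6466


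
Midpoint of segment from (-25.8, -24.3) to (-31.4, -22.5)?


Mx = (-25.8 - 31.4)/2 = -57.2/2 = -28.6000
My = (-24.3 - 22.5)/2 = -46.8/2 = -23.4000

(-28.6000, -23.4000)


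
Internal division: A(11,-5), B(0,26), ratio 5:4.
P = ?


Px = (5*0 + 4*11)/9 = 44/9 = 4.8889
Py = (5*26 + 4*(-5))/9 = 110/9 = 12.2222

P = (4.8889, 12.2222)


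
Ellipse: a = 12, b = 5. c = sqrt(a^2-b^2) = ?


c^2 = 12^2 - 5^2 = 144 - 25 = 119
c = sqrt(119) = 10.9087

c = 10.9087


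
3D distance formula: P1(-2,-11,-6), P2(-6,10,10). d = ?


dx=-4, dy=21, dz=16
d = sqrt(16+441+256) = sqrt(713) = 26.7021

26.7021


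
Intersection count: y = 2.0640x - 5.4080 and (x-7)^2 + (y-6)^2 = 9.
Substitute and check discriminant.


Substitute y = 2.0640x - 5.4080: (x-7)^2 + (2.0640x- 5.4080-6)^2 = 9
Expand to Ax^2 + Bx + C = 0, where b-k = -11.408
A = 1+m^2 = 5.260096
B = 2(m(b-k) - h) = 2(2.0640*(-11.408) - 7) = -61.092224
C = h^2 + (b-k)^2 - r^2 = 49 + 130.142464 - 9 = 170.142464
disc = B^2-4AC = 3732.2598 - 3579.8628 = 152.3970
disc > 0

2 intersection points


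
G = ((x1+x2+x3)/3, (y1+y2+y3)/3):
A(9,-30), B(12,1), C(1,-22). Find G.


Gx = (9+12+1)/3 = 22/3 = 7.3333
Gy = (-30+1- 22)/3 = -51/3 = -17.0000

G = (7.3333, -17.0000)


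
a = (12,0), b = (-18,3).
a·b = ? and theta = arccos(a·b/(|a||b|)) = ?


a·b = 12*(-18) + 0*3 = -216 + 0 = -216
|a| = sqrt(144+0) = 12.0000
|b| = sqrt(324+9) = 18.2483
cos(theta) = -216/(sqrt(144)*sqrt(333)) = -216/sqrt(47952) = -0.986394
theta = arccos(-216/sqrt(47952)) = 170.5377 degrees

a·b = -216, theta = 170.5377 deg


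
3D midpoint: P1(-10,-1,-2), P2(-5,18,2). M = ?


Mx = (-10- 5)/2 = -7.5000
My = (-1+18)/2 = 8.5000
Mz = (-2+2)/2 = 0

M = (-7.5000, 8.5000, 0)


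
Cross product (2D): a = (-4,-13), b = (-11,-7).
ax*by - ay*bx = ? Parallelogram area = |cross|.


cross = -4*(-7) + 13*(-11) = 28 - 143 = -115
Parallelogram area = |-115| = 115

cross = -115, parallelogram area = 115


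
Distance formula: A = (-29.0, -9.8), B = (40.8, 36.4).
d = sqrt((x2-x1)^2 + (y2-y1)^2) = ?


dx = 40.8 + 29.0 = 69.8
dy = 36.4 + 9.8 = 46.2
d = sqrt(4872.04 + 2134.44) = sqrt(7006.48) = 83.7047

83.7047


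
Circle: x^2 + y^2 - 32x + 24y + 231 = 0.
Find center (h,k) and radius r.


h = -D/2 = 32/2 = 16
k = -E/2 = -24/2 = -12
r^2 = h^2 + k^2 - F = 256 + 144 - 231 = 169
r = 13

Center (16, -12), radius = 13


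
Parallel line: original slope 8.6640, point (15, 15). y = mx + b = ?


Parallel lines have equal slopes.
m2 = 8.6640
b2 = 15 - 8.6640*15 = -114.9600

y = 8.6640x - 114.9600


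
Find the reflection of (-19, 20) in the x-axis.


Reflection rule for x-axis: (x, -y)
(-19, 20) -> (-19, -20)

(-19, -20)


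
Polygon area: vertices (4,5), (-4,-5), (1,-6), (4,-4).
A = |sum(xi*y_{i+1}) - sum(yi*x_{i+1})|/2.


sum(xi*y_{i+1}) = 4*(-5) - 4*(-6) + 1*(-4) + 4*5 = 20
sum(yi*x_{i+1}) = 5*(-4) - 5*1 - 6*4 - 4*4 = -65
Area = |20 + 65|/2 = 85/2 = 42.5000

42.5000 sq units
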